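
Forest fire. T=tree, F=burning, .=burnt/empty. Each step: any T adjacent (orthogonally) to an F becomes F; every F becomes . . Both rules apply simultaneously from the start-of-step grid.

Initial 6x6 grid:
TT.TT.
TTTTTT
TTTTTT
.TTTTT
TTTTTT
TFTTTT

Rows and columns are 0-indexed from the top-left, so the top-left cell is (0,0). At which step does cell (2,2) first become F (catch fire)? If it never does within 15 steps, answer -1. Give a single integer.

Step 1: cell (2,2)='T' (+3 fires, +1 burnt)
Step 2: cell (2,2)='T' (+4 fires, +3 burnt)
Step 3: cell (2,2)='T' (+4 fires, +4 burnt)
Step 4: cell (2,2)='F' (+6 fires, +4 burnt)
  -> target ignites at step 4
Step 5: cell (2,2)='.' (+6 fires, +6 burnt)
Step 6: cell (2,2)='.' (+4 fires, +6 burnt)
Step 7: cell (2,2)='.' (+3 fires, +4 burnt)
Step 8: cell (2,2)='.' (+2 fires, +3 burnt)
Step 9: cell (2,2)='.' (+0 fires, +2 burnt)
  fire out at step 9

4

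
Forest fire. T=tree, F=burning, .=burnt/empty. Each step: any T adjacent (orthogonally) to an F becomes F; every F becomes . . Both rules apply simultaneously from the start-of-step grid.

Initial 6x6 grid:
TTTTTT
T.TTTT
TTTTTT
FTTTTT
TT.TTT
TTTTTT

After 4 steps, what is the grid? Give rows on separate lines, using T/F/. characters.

Step 1: 3 trees catch fire, 1 burn out
  TTTTTT
  T.TTTT
  FTTTTT
  .FTTTT
  FT.TTT
  TTTTTT
Step 2: 5 trees catch fire, 3 burn out
  TTTTTT
  F.TTTT
  .FTTTT
  ..FTTT
  .F.TTT
  FTTTTT
Step 3: 4 trees catch fire, 5 burn out
  FTTTTT
  ..TTTT
  ..FTTT
  ...FTT
  ...TTT
  .FTTTT
Step 4: 6 trees catch fire, 4 burn out
  .FTTTT
  ..FTTT
  ...FTT
  ....FT
  ...FTT
  ..FTTT

.FTTTT
..FTTT
...FTT
....FT
...FTT
..FTTT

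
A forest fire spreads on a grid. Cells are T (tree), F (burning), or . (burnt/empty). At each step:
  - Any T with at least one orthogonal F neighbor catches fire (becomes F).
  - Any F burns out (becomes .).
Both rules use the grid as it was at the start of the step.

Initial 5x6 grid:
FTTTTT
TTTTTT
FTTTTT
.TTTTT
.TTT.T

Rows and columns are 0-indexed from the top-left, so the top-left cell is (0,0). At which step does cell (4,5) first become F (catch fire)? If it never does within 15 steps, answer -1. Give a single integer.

Step 1: cell (4,5)='T' (+3 fires, +2 burnt)
Step 2: cell (4,5)='T' (+4 fires, +3 burnt)
Step 3: cell (4,5)='T' (+5 fires, +4 burnt)
Step 4: cell (4,5)='T' (+5 fires, +5 burnt)
Step 5: cell (4,5)='T' (+5 fires, +5 burnt)
Step 6: cell (4,5)='T' (+2 fires, +5 burnt)
Step 7: cell (4,5)='F' (+1 fires, +2 burnt)
  -> target ignites at step 7
Step 8: cell (4,5)='.' (+0 fires, +1 burnt)
  fire out at step 8

7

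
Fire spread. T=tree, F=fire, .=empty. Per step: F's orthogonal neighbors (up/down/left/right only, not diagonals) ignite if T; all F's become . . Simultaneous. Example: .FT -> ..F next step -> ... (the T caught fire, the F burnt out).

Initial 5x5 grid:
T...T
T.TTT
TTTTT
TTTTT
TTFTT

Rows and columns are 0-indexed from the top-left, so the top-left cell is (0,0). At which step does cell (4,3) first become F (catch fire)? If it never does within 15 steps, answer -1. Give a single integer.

Step 1: cell (4,3)='F' (+3 fires, +1 burnt)
  -> target ignites at step 1
Step 2: cell (4,3)='.' (+5 fires, +3 burnt)
Step 3: cell (4,3)='.' (+5 fires, +5 burnt)
Step 4: cell (4,3)='.' (+3 fires, +5 burnt)
Step 5: cell (4,3)='.' (+2 fires, +3 burnt)
Step 6: cell (4,3)='.' (+2 fires, +2 burnt)
Step 7: cell (4,3)='.' (+0 fires, +2 burnt)
  fire out at step 7

1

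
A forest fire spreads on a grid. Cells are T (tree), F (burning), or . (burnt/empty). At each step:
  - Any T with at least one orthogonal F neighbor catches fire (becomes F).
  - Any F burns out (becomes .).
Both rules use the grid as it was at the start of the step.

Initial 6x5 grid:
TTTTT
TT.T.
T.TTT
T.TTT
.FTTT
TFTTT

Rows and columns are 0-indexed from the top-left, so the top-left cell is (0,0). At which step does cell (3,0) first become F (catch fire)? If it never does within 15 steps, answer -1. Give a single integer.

Step 1: cell (3,0)='T' (+3 fires, +2 burnt)
Step 2: cell (3,0)='T' (+3 fires, +3 burnt)
Step 3: cell (3,0)='T' (+4 fires, +3 burnt)
Step 4: cell (3,0)='T' (+2 fires, +4 burnt)
Step 5: cell (3,0)='T' (+2 fires, +2 burnt)
Step 6: cell (3,0)='T' (+1 fires, +2 burnt)
Step 7: cell (3,0)='T' (+2 fires, +1 burnt)
Step 8: cell (3,0)='T' (+1 fires, +2 burnt)
Step 9: cell (3,0)='T' (+2 fires, +1 burnt)
Step 10: cell (3,0)='T' (+1 fires, +2 burnt)
Step 11: cell (3,0)='T' (+1 fires, +1 burnt)
Step 12: cell (3,0)='F' (+1 fires, +1 burnt)
  -> target ignites at step 12
Step 13: cell (3,0)='.' (+0 fires, +1 burnt)
  fire out at step 13

12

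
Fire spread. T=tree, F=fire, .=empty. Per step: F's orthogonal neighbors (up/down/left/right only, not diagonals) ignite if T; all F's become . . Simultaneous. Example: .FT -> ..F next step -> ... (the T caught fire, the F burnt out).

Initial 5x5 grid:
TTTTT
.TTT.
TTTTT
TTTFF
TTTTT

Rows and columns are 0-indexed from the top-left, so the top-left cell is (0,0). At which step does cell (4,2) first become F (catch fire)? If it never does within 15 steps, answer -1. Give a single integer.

Step 1: cell (4,2)='T' (+5 fires, +2 burnt)
Step 2: cell (4,2)='F' (+4 fires, +5 burnt)
  -> target ignites at step 2
Step 3: cell (4,2)='.' (+5 fires, +4 burnt)
Step 4: cell (4,2)='.' (+5 fires, +5 burnt)
Step 5: cell (4,2)='.' (+1 fires, +5 burnt)
Step 6: cell (4,2)='.' (+1 fires, +1 burnt)
Step 7: cell (4,2)='.' (+0 fires, +1 burnt)
  fire out at step 7

2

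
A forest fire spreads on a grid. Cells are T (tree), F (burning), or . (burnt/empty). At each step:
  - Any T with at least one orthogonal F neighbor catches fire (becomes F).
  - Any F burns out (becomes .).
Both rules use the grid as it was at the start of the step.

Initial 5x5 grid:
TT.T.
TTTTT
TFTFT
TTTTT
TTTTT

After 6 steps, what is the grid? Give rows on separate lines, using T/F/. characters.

Step 1: 7 trees catch fire, 2 burn out
  TT.T.
  TFTFT
  F.F.F
  TFTFT
  TTTTT
Step 2: 10 trees catch fire, 7 burn out
  TF.F.
  F.F.F
  .....
  F.F.F
  TFTFT
Step 3: 4 trees catch fire, 10 burn out
  F....
  .....
  .....
  .....
  F.F.F
Step 4: 0 trees catch fire, 4 burn out
  .....
  .....
  .....
  .....
  .....
Step 5: 0 trees catch fire, 0 burn out
  .....
  .....
  .....
  .....
  .....
Step 6: 0 trees catch fire, 0 burn out
  .....
  .....
  .....
  .....
  .....

.....
.....
.....
.....
.....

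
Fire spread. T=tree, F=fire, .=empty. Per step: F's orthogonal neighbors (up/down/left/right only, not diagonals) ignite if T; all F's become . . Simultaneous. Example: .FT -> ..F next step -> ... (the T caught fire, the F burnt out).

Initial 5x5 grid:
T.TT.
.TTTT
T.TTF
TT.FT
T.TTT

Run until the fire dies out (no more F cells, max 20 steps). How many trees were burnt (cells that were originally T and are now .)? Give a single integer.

Answer: 12

Derivation:
Step 1: +4 fires, +2 burnt (F count now 4)
Step 2: +4 fires, +4 burnt (F count now 4)
Step 3: +2 fires, +4 burnt (F count now 2)
Step 4: +2 fires, +2 burnt (F count now 2)
Step 5: +0 fires, +2 burnt (F count now 0)
Fire out after step 5
Initially T: 17, now '.': 20
Total burnt (originally-T cells now '.'): 12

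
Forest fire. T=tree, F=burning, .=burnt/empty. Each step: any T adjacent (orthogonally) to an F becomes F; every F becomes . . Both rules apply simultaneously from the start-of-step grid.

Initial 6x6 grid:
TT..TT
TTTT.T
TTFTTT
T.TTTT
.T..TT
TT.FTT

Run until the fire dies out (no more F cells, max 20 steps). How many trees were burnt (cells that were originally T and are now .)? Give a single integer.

Step 1: +5 fires, +2 burnt (F count now 5)
Step 2: +7 fires, +5 burnt (F count now 7)
Step 3: +6 fires, +7 burnt (F count now 6)
Step 4: +3 fires, +6 burnt (F count now 3)
Step 5: +1 fires, +3 burnt (F count now 1)
Step 6: +1 fires, +1 burnt (F count now 1)
Step 7: +0 fires, +1 burnt (F count now 0)
Fire out after step 7
Initially T: 26, now '.': 33
Total burnt (originally-T cells now '.'): 23

Answer: 23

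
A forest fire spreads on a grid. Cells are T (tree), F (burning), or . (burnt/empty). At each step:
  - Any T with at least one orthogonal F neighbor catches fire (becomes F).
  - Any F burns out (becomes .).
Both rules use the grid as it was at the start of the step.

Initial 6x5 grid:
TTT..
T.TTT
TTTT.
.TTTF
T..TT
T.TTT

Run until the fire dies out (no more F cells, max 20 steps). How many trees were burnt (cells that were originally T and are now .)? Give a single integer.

Step 1: +2 fires, +1 burnt (F count now 2)
Step 2: +4 fires, +2 burnt (F count now 4)
Step 3: +4 fires, +4 burnt (F count now 4)
Step 4: +4 fires, +4 burnt (F count now 4)
Step 5: +2 fires, +4 burnt (F count now 2)
Step 6: +2 fires, +2 burnt (F count now 2)
Step 7: +1 fires, +2 burnt (F count now 1)
Step 8: +0 fires, +1 burnt (F count now 0)
Fire out after step 8
Initially T: 21, now '.': 28
Total burnt (originally-T cells now '.'): 19

Answer: 19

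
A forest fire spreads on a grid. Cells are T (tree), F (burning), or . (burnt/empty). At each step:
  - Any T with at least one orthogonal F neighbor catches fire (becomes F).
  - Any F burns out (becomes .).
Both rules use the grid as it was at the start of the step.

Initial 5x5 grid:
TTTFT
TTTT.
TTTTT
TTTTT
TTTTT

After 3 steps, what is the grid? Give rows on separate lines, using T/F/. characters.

Step 1: 3 trees catch fire, 1 burn out
  TTF.F
  TTTF.
  TTTTT
  TTTTT
  TTTTT
Step 2: 3 trees catch fire, 3 burn out
  TF...
  TTF..
  TTTFT
  TTTTT
  TTTTT
Step 3: 5 trees catch fire, 3 burn out
  F....
  TF...
  TTF.F
  TTTFT
  TTTTT

F....
TF...
TTF.F
TTTFT
TTTTT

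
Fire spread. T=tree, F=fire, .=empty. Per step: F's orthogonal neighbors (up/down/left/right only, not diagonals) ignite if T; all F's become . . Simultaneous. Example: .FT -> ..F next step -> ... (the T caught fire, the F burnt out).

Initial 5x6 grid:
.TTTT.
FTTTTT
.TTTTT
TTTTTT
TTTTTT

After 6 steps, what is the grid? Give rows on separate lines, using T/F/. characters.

Step 1: 1 trees catch fire, 1 burn out
  .TTTT.
  .FTTTT
  .TTTTT
  TTTTTT
  TTTTTT
Step 2: 3 trees catch fire, 1 burn out
  .FTTT.
  ..FTTT
  .FTTTT
  TTTTTT
  TTTTTT
Step 3: 4 trees catch fire, 3 burn out
  ..FTT.
  ...FTT
  ..FTTT
  TFTTTT
  TTTTTT
Step 4: 6 trees catch fire, 4 burn out
  ...FT.
  ....FT
  ...FTT
  F.FTTT
  TFTTTT
Step 5: 6 trees catch fire, 6 burn out
  ....F.
  .....F
  ....FT
  ...FTT
  F.FTTT
Step 6: 3 trees catch fire, 6 burn out
  ......
  ......
  .....F
  ....FT
  ...FTT

......
......
.....F
....FT
...FTT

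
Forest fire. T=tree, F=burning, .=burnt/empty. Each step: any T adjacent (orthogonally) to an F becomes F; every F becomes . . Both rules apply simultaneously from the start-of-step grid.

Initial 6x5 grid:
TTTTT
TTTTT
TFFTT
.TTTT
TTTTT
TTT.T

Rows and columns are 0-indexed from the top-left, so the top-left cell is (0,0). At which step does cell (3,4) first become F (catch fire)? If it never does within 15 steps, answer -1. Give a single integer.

Step 1: cell (3,4)='T' (+6 fires, +2 burnt)
Step 2: cell (3,4)='T' (+8 fires, +6 burnt)
Step 3: cell (3,4)='F' (+8 fires, +8 burnt)
  -> target ignites at step 3
Step 4: cell (3,4)='.' (+3 fires, +8 burnt)
Step 5: cell (3,4)='.' (+1 fires, +3 burnt)
Step 6: cell (3,4)='.' (+0 fires, +1 burnt)
  fire out at step 6

3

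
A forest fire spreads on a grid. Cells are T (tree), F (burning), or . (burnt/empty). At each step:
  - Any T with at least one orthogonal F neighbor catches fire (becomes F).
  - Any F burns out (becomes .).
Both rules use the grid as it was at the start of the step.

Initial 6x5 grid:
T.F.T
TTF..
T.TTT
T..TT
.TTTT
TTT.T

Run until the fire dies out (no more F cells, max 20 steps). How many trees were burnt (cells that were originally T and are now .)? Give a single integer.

Answer: 18

Derivation:
Step 1: +2 fires, +2 burnt (F count now 2)
Step 2: +2 fires, +2 burnt (F count now 2)
Step 3: +4 fires, +2 burnt (F count now 4)
Step 4: +3 fires, +4 burnt (F count now 3)
Step 5: +2 fires, +3 burnt (F count now 2)
Step 6: +3 fires, +2 burnt (F count now 3)
Step 7: +1 fires, +3 burnt (F count now 1)
Step 8: +1 fires, +1 burnt (F count now 1)
Step 9: +0 fires, +1 burnt (F count now 0)
Fire out after step 9
Initially T: 19, now '.': 29
Total burnt (originally-T cells now '.'): 18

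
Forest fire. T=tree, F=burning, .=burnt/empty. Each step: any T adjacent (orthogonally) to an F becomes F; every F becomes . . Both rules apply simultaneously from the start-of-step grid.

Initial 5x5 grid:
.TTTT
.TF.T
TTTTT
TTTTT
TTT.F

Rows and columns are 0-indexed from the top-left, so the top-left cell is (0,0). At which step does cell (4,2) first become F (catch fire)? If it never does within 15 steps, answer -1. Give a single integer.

Step 1: cell (4,2)='T' (+4 fires, +2 burnt)
Step 2: cell (4,2)='T' (+7 fires, +4 burnt)
Step 3: cell (4,2)='F' (+5 fires, +7 burnt)
  -> target ignites at step 3
Step 4: cell (4,2)='.' (+2 fires, +5 burnt)
Step 5: cell (4,2)='.' (+1 fires, +2 burnt)
Step 6: cell (4,2)='.' (+0 fires, +1 burnt)
  fire out at step 6

3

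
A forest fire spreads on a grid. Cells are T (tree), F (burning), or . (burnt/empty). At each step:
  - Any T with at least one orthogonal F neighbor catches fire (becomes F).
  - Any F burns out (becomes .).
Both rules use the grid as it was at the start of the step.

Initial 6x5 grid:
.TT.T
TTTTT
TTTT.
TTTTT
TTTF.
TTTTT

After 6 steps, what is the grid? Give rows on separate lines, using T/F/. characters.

Step 1: 3 trees catch fire, 1 burn out
  .TT.T
  TTTTT
  TTTT.
  TTTFT
  TTF..
  TTTFT
Step 2: 6 trees catch fire, 3 burn out
  .TT.T
  TTTTT
  TTTF.
  TTF.F
  TF...
  TTF.F
Step 3: 5 trees catch fire, 6 burn out
  .TT.T
  TTTFT
  TTF..
  TF...
  F....
  TF...
Step 4: 5 trees catch fire, 5 burn out
  .TT.T
  TTF.F
  TF...
  F....
  .....
  F....
Step 5: 4 trees catch fire, 5 burn out
  .TF.F
  TF...
  F....
  .....
  .....
  .....
Step 6: 2 trees catch fire, 4 burn out
  .F...
  F....
  .....
  .....
  .....
  .....

.F...
F....
.....
.....
.....
.....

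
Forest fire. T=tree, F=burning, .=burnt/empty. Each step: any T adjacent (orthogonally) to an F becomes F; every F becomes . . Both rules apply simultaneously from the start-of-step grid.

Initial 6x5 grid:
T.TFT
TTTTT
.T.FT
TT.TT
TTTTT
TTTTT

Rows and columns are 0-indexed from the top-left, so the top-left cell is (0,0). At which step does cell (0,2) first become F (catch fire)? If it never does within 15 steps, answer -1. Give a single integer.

Step 1: cell (0,2)='F' (+5 fires, +2 burnt)
  -> target ignites at step 1
Step 2: cell (0,2)='.' (+4 fires, +5 burnt)
Step 3: cell (0,2)='.' (+4 fires, +4 burnt)
Step 4: cell (0,2)='.' (+5 fires, +4 burnt)
Step 5: cell (0,2)='.' (+4 fires, +5 burnt)
Step 6: cell (0,2)='.' (+2 fires, +4 burnt)
Step 7: cell (0,2)='.' (+0 fires, +2 burnt)
  fire out at step 7

1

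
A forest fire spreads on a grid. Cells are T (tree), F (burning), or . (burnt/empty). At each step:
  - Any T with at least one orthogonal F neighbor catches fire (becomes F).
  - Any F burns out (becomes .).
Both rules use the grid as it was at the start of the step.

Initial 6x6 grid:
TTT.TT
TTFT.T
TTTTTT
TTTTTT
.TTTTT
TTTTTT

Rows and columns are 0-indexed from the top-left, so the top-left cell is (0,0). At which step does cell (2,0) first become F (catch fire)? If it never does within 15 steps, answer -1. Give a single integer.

Step 1: cell (2,0)='T' (+4 fires, +1 burnt)
Step 2: cell (2,0)='T' (+5 fires, +4 burnt)
Step 3: cell (2,0)='F' (+6 fires, +5 burnt)
  -> target ignites at step 3
Step 4: cell (2,0)='.' (+6 fires, +6 burnt)
Step 5: cell (2,0)='.' (+5 fires, +6 burnt)
Step 6: cell (2,0)='.' (+4 fires, +5 burnt)
Step 7: cell (2,0)='.' (+2 fires, +4 burnt)
Step 8: cell (2,0)='.' (+0 fires, +2 burnt)
  fire out at step 8

3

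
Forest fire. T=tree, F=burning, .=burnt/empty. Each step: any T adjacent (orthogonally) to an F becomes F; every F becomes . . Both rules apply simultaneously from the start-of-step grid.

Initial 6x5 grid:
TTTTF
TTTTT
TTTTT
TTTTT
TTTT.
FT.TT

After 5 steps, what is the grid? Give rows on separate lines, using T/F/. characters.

Step 1: 4 trees catch fire, 2 burn out
  TTTF.
  TTTTF
  TTTTT
  TTTTT
  FTTT.
  .F.TT
Step 2: 5 trees catch fire, 4 burn out
  TTF..
  TTTF.
  TTTTF
  FTTTT
  .FTT.
  ...TT
Step 3: 7 trees catch fire, 5 burn out
  TF...
  TTF..
  FTTF.
  .FTTF
  ..FT.
  ...TT
Step 4: 8 trees catch fire, 7 burn out
  F....
  FF...
  .FF..
  ..FF.
  ...F.
  ...TT
Step 5: 1 trees catch fire, 8 burn out
  .....
  .....
  .....
  .....
  .....
  ...FT

.....
.....
.....
.....
.....
...FT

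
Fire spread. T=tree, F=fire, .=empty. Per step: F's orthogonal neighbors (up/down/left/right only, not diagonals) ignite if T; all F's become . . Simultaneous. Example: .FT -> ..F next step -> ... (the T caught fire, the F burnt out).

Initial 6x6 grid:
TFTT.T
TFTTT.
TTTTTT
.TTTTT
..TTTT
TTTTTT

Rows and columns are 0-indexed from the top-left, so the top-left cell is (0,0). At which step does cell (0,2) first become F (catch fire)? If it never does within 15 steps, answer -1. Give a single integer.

Step 1: cell (0,2)='F' (+5 fires, +2 burnt)
  -> target ignites at step 1
Step 2: cell (0,2)='.' (+5 fires, +5 burnt)
Step 3: cell (0,2)='.' (+3 fires, +5 burnt)
Step 4: cell (0,2)='.' (+3 fires, +3 burnt)
Step 5: cell (0,2)='.' (+4 fires, +3 burnt)
Step 6: cell (0,2)='.' (+4 fires, +4 burnt)
Step 7: cell (0,2)='.' (+3 fires, +4 burnt)
Step 8: cell (0,2)='.' (+1 fires, +3 burnt)
Step 9: cell (0,2)='.' (+0 fires, +1 burnt)
  fire out at step 9

1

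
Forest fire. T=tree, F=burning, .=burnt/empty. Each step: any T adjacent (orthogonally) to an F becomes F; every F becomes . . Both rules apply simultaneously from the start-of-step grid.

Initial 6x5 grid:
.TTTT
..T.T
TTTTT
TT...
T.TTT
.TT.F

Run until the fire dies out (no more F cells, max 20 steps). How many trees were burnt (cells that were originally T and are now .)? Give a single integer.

Step 1: +1 fires, +1 burnt (F count now 1)
Step 2: +1 fires, +1 burnt (F count now 1)
Step 3: +1 fires, +1 burnt (F count now 1)
Step 4: +1 fires, +1 burnt (F count now 1)
Step 5: +1 fires, +1 burnt (F count now 1)
Step 6: +0 fires, +1 burnt (F count now 0)
Fire out after step 6
Initially T: 19, now '.': 16
Total burnt (originally-T cells now '.'): 5

Answer: 5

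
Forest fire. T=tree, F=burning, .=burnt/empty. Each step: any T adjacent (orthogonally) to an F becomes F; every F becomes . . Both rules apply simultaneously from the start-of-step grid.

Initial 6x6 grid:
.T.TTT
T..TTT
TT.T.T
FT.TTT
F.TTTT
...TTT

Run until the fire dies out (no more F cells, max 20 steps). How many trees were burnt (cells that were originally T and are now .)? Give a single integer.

Step 1: +2 fires, +2 burnt (F count now 2)
Step 2: +2 fires, +2 burnt (F count now 2)
Step 3: +0 fires, +2 burnt (F count now 0)
Fire out after step 3
Initially T: 23, now '.': 17
Total burnt (originally-T cells now '.'): 4

Answer: 4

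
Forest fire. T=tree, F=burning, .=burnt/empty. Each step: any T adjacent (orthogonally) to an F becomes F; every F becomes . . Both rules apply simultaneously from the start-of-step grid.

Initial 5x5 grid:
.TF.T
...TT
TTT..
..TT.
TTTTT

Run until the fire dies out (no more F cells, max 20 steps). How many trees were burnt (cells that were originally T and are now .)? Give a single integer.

Step 1: +1 fires, +1 burnt (F count now 1)
Step 2: +0 fires, +1 burnt (F count now 0)
Fire out after step 2
Initially T: 14, now '.': 12
Total burnt (originally-T cells now '.'): 1

Answer: 1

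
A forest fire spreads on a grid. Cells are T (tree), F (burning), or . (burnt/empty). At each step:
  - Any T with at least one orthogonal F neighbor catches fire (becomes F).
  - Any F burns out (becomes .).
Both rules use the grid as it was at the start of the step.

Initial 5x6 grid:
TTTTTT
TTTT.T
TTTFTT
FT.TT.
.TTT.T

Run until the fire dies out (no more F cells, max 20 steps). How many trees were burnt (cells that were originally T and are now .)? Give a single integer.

Step 1: +6 fires, +2 burnt (F count now 6)
Step 2: +8 fires, +6 burnt (F count now 8)
Step 3: +6 fires, +8 burnt (F count now 6)
Step 4: +2 fires, +6 burnt (F count now 2)
Step 5: +0 fires, +2 burnt (F count now 0)
Fire out after step 5
Initially T: 23, now '.': 29
Total burnt (originally-T cells now '.'): 22

Answer: 22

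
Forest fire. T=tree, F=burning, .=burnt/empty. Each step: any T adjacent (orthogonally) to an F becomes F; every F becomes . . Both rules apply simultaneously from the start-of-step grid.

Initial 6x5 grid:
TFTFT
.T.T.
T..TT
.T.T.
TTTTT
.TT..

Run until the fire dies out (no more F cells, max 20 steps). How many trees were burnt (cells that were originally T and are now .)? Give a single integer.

Step 1: +5 fires, +2 burnt (F count now 5)
Step 2: +1 fires, +5 burnt (F count now 1)
Step 3: +2 fires, +1 burnt (F count now 2)
Step 4: +1 fires, +2 burnt (F count now 1)
Step 5: +2 fires, +1 burnt (F count now 2)
Step 6: +2 fires, +2 burnt (F count now 2)
Step 7: +3 fires, +2 burnt (F count now 3)
Step 8: +0 fires, +3 burnt (F count now 0)
Fire out after step 8
Initially T: 17, now '.': 29
Total burnt (originally-T cells now '.'): 16

Answer: 16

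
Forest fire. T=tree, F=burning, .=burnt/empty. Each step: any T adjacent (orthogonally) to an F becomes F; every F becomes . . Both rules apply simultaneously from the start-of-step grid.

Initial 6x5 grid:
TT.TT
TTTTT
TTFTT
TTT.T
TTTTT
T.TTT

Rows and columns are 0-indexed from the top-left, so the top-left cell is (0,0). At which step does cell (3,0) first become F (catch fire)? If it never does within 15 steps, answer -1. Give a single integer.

Step 1: cell (3,0)='T' (+4 fires, +1 burnt)
Step 2: cell (3,0)='T' (+6 fires, +4 burnt)
Step 3: cell (3,0)='F' (+9 fires, +6 burnt)
  -> target ignites at step 3
Step 4: cell (3,0)='.' (+5 fires, +9 burnt)
Step 5: cell (3,0)='.' (+2 fires, +5 burnt)
Step 6: cell (3,0)='.' (+0 fires, +2 burnt)
  fire out at step 6

3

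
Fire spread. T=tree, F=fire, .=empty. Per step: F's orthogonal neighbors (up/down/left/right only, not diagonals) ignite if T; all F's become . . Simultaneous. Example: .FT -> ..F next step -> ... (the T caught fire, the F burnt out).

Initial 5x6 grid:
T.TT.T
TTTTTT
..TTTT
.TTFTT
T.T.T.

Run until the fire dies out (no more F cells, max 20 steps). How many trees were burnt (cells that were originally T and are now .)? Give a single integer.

Answer: 20

Derivation:
Step 1: +3 fires, +1 burnt (F count now 3)
Step 2: +7 fires, +3 burnt (F count now 7)
Step 3: +4 fires, +7 burnt (F count now 4)
Step 4: +3 fires, +4 burnt (F count now 3)
Step 5: +2 fires, +3 burnt (F count now 2)
Step 6: +1 fires, +2 burnt (F count now 1)
Step 7: +0 fires, +1 burnt (F count now 0)
Fire out after step 7
Initially T: 21, now '.': 29
Total burnt (originally-T cells now '.'): 20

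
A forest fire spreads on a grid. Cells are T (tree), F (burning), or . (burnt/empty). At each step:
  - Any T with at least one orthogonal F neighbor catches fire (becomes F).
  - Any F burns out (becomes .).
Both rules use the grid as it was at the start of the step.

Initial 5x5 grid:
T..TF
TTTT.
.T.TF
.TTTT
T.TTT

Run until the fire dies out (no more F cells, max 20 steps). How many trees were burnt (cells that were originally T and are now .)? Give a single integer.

Answer: 15

Derivation:
Step 1: +3 fires, +2 burnt (F count now 3)
Step 2: +3 fires, +3 burnt (F count now 3)
Step 3: +3 fires, +3 burnt (F count now 3)
Step 4: +3 fires, +3 burnt (F count now 3)
Step 5: +2 fires, +3 burnt (F count now 2)
Step 6: +1 fires, +2 burnt (F count now 1)
Step 7: +0 fires, +1 burnt (F count now 0)
Fire out after step 7
Initially T: 16, now '.': 24
Total burnt (originally-T cells now '.'): 15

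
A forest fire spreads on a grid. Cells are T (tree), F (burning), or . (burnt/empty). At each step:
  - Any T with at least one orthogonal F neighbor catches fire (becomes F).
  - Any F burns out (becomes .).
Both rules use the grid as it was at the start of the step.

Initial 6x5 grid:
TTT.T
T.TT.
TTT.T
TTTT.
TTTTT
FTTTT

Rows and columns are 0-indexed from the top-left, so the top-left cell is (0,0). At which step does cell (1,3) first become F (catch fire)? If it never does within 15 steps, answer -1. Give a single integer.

Step 1: cell (1,3)='T' (+2 fires, +1 burnt)
Step 2: cell (1,3)='T' (+3 fires, +2 burnt)
Step 3: cell (1,3)='T' (+4 fires, +3 burnt)
Step 4: cell (1,3)='T' (+5 fires, +4 burnt)
Step 5: cell (1,3)='T' (+4 fires, +5 burnt)
Step 6: cell (1,3)='T' (+2 fires, +4 burnt)
Step 7: cell (1,3)='F' (+2 fires, +2 burnt)
  -> target ignites at step 7
Step 8: cell (1,3)='.' (+0 fires, +2 burnt)
  fire out at step 8

7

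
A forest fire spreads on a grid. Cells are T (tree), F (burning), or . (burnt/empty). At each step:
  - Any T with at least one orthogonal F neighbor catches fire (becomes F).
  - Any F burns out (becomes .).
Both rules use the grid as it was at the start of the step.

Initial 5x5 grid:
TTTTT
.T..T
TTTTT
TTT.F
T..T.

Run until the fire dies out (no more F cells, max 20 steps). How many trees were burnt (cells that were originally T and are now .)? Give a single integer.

Answer: 16

Derivation:
Step 1: +1 fires, +1 burnt (F count now 1)
Step 2: +2 fires, +1 burnt (F count now 2)
Step 3: +2 fires, +2 burnt (F count now 2)
Step 4: +3 fires, +2 burnt (F count now 3)
Step 5: +4 fires, +3 burnt (F count now 4)
Step 6: +2 fires, +4 burnt (F count now 2)
Step 7: +2 fires, +2 burnt (F count now 2)
Step 8: +0 fires, +2 burnt (F count now 0)
Fire out after step 8
Initially T: 17, now '.': 24
Total burnt (originally-T cells now '.'): 16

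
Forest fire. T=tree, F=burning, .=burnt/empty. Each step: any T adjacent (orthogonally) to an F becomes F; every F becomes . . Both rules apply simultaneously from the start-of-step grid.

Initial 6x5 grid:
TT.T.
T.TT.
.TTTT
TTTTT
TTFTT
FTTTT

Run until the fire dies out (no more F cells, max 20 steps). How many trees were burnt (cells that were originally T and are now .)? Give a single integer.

Step 1: +6 fires, +2 burnt (F count now 6)
Step 2: +6 fires, +6 burnt (F count now 6)
Step 3: +5 fires, +6 burnt (F count now 5)
Step 4: +2 fires, +5 burnt (F count now 2)
Step 5: +1 fires, +2 burnt (F count now 1)
Step 6: +0 fires, +1 burnt (F count now 0)
Fire out after step 6
Initially T: 23, now '.': 27
Total burnt (originally-T cells now '.'): 20

Answer: 20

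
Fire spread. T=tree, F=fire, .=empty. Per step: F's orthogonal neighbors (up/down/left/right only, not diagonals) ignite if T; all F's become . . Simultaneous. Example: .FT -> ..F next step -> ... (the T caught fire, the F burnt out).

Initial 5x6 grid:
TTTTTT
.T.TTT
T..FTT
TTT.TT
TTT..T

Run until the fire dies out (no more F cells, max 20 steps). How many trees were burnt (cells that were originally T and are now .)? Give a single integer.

Answer: 15

Derivation:
Step 1: +2 fires, +1 burnt (F count now 2)
Step 2: +4 fires, +2 burnt (F count now 4)
Step 3: +4 fires, +4 burnt (F count now 4)
Step 4: +3 fires, +4 burnt (F count now 3)
Step 5: +2 fires, +3 burnt (F count now 2)
Step 6: +0 fires, +2 burnt (F count now 0)
Fire out after step 6
Initially T: 22, now '.': 23
Total burnt (originally-T cells now '.'): 15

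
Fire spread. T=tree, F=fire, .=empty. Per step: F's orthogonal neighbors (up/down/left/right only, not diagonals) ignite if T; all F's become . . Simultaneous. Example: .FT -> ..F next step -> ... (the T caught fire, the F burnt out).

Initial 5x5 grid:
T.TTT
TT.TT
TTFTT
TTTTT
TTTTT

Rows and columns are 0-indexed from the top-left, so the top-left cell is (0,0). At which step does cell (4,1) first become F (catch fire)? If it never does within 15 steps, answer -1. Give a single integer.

Step 1: cell (4,1)='T' (+3 fires, +1 burnt)
Step 2: cell (4,1)='T' (+7 fires, +3 burnt)
Step 3: cell (4,1)='F' (+7 fires, +7 burnt)
  -> target ignites at step 3
Step 4: cell (4,1)='.' (+5 fires, +7 burnt)
Step 5: cell (4,1)='.' (+0 fires, +5 burnt)
  fire out at step 5

3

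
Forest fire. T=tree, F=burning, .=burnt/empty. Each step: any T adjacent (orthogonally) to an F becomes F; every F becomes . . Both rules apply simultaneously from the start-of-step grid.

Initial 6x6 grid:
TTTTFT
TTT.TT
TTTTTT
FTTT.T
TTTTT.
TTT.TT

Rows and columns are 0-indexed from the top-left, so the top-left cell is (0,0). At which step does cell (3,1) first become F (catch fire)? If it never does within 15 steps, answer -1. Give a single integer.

Step 1: cell (3,1)='F' (+6 fires, +2 burnt)
  -> target ignites at step 1
Step 2: cell (3,1)='.' (+8 fires, +6 burnt)
Step 3: cell (3,1)='.' (+10 fires, +8 burnt)
Step 4: cell (3,1)='.' (+3 fires, +10 burnt)
Step 5: cell (3,1)='.' (+1 fires, +3 burnt)
Step 6: cell (3,1)='.' (+1 fires, +1 burnt)
Step 7: cell (3,1)='.' (+1 fires, +1 burnt)
Step 8: cell (3,1)='.' (+0 fires, +1 burnt)
  fire out at step 8

1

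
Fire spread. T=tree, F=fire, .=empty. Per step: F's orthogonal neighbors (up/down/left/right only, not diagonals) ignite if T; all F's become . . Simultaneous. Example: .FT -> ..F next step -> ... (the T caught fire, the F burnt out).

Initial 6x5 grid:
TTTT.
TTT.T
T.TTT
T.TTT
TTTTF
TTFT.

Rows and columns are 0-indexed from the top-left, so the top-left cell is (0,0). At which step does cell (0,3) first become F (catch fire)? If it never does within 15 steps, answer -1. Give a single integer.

Step 1: cell (0,3)='T' (+5 fires, +2 burnt)
Step 2: cell (0,3)='T' (+5 fires, +5 burnt)
Step 3: cell (0,3)='T' (+4 fires, +5 burnt)
Step 4: cell (0,3)='T' (+2 fires, +4 burnt)
Step 5: cell (0,3)='T' (+3 fires, +2 burnt)
Step 6: cell (0,3)='F' (+3 fires, +3 burnt)
  -> target ignites at step 6
Step 7: cell (0,3)='.' (+1 fires, +3 burnt)
Step 8: cell (0,3)='.' (+0 fires, +1 burnt)
  fire out at step 8

6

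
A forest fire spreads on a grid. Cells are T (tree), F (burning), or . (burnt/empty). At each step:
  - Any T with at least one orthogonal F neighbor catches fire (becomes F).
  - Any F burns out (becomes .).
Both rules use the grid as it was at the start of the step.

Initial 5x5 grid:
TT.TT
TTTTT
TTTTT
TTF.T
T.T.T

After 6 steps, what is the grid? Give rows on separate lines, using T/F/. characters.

Step 1: 3 trees catch fire, 1 burn out
  TT.TT
  TTTTT
  TTFTT
  TF..T
  T.F.T
Step 2: 4 trees catch fire, 3 burn out
  TT.TT
  TTFTT
  TF.FT
  F...T
  T...T
Step 3: 5 trees catch fire, 4 burn out
  TT.TT
  TF.FT
  F...F
  ....T
  F...T
Step 4: 5 trees catch fire, 5 burn out
  TF.FT
  F...F
  .....
  ....F
  ....T
Step 5: 3 trees catch fire, 5 burn out
  F...F
  .....
  .....
  .....
  ....F
Step 6: 0 trees catch fire, 3 burn out
  .....
  .....
  .....
  .....
  .....

.....
.....
.....
.....
.....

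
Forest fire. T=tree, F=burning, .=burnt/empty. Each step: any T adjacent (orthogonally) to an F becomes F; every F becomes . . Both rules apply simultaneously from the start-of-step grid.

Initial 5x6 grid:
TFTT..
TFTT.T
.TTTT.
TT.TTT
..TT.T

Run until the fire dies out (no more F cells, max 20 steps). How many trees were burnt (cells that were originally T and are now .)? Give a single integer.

Answer: 18

Derivation:
Step 1: +5 fires, +2 burnt (F count now 5)
Step 2: +4 fires, +5 burnt (F count now 4)
Step 3: +2 fires, +4 burnt (F count now 2)
Step 4: +2 fires, +2 burnt (F count now 2)
Step 5: +2 fires, +2 burnt (F count now 2)
Step 6: +2 fires, +2 burnt (F count now 2)
Step 7: +1 fires, +2 burnt (F count now 1)
Step 8: +0 fires, +1 burnt (F count now 0)
Fire out after step 8
Initially T: 19, now '.': 29
Total burnt (originally-T cells now '.'): 18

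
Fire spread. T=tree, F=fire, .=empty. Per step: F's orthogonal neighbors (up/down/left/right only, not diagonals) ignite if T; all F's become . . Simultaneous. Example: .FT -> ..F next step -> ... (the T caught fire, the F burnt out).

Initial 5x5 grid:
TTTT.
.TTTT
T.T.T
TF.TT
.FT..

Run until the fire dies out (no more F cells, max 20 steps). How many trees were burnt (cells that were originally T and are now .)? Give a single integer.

Step 1: +2 fires, +2 burnt (F count now 2)
Step 2: +1 fires, +2 burnt (F count now 1)
Step 3: +0 fires, +1 burnt (F count now 0)
Fire out after step 3
Initially T: 15, now '.': 13
Total burnt (originally-T cells now '.'): 3

Answer: 3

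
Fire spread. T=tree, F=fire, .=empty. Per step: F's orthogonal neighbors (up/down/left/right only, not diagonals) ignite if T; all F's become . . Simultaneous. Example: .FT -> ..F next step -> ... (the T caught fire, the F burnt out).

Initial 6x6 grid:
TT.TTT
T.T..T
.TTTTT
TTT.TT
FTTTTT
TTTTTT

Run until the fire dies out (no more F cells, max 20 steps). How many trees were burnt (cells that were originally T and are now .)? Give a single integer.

Answer: 26

Derivation:
Step 1: +3 fires, +1 burnt (F count now 3)
Step 2: +3 fires, +3 burnt (F count now 3)
Step 3: +4 fires, +3 burnt (F count now 4)
Step 4: +3 fires, +4 burnt (F count now 3)
Step 5: +5 fires, +3 burnt (F count now 5)
Step 6: +3 fires, +5 burnt (F count now 3)
Step 7: +1 fires, +3 burnt (F count now 1)
Step 8: +1 fires, +1 burnt (F count now 1)
Step 9: +1 fires, +1 burnt (F count now 1)
Step 10: +1 fires, +1 burnt (F count now 1)
Step 11: +1 fires, +1 burnt (F count now 1)
Step 12: +0 fires, +1 burnt (F count now 0)
Fire out after step 12
Initially T: 29, now '.': 33
Total burnt (originally-T cells now '.'): 26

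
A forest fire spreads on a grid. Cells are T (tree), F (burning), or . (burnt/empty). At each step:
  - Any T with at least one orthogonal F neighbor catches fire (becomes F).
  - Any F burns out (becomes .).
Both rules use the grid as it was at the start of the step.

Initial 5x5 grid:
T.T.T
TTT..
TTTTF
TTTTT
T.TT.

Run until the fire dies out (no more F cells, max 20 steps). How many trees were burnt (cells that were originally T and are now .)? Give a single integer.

Step 1: +2 fires, +1 burnt (F count now 2)
Step 2: +2 fires, +2 burnt (F count now 2)
Step 3: +4 fires, +2 burnt (F count now 4)
Step 4: +5 fires, +4 burnt (F count now 5)
Step 5: +2 fires, +5 burnt (F count now 2)
Step 6: +2 fires, +2 burnt (F count now 2)
Step 7: +0 fires, +2 burnt (F count now 0)
Fire out after step 7
Initially T: 18, now '.': 24
Total burnt (originally-T cells now '.'): 17

Answer: 17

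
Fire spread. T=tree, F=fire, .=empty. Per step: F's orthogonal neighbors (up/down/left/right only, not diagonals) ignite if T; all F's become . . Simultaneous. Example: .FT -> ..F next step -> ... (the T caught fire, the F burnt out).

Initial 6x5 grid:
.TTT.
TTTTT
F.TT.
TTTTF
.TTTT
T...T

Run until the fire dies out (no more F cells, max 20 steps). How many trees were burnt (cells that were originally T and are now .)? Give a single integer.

Step 1: +4 fires, +2 burnt (F count now 4)
Step 2: +6 fires, +4 burnt (F count now 6)
Step 3: +6 fires, +6 burnt (F count now 6)
Step 4: +3 fires, +6 burnt (F count now 3)
Step 5: +0 fires, +3 burnt (F count now 0)
Fire out after step 5
Initially T: 20, now '.': 29
Total burnt (originally-T cells now '.'): 19

Answer: 19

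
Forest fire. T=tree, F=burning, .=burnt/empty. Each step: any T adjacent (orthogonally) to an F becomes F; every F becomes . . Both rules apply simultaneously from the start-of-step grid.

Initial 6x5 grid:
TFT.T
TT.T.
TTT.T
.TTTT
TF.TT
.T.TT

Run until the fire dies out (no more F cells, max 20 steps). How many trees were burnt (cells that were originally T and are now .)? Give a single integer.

Answer: 18

Derivation:
Step 1: +6 fires, +2 burnt (F count now 6)
Step 2: +3 fires, +6 burnt (F count now 3)
Step 3: +3 fires, +3 burnt (F count now 3)
Step 4: +2 fires, +3 burnt (F count now 2)
Step 5: +3 fires, +2 burnt (F count now 3)
Step 6: +1 fires, +3 burnt (F count now 1)
Step 7: +0 fires, +1 burnt (F count now 0)
Fire out after step 7
Initially T: 20, now '.': 28
Total burnt (originally-T cells now '.'): 18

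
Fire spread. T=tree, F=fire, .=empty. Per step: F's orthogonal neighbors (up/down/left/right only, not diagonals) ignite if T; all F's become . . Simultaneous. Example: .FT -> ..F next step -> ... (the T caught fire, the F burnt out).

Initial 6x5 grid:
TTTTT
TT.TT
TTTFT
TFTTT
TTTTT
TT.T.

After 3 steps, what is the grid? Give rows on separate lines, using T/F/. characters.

Step 1: 8 trees catch fire, 2 burn out
  TTTTT
  TT.FT
  TFF.F
  F.FFT
  TFTTT
  TT.T.
Step 2: 9 trees catch fire, 8 burn out
  TTTFT
  TF..F
  F....
  ....F
  F.FFT
  TF.T.
Step 3: 7 trees catch fire, 9 burn out
  TFF.F
  F....
  .....
  .....
  ....F
  F..F.

TFF.F
F....
.....
.....
....F
F..F.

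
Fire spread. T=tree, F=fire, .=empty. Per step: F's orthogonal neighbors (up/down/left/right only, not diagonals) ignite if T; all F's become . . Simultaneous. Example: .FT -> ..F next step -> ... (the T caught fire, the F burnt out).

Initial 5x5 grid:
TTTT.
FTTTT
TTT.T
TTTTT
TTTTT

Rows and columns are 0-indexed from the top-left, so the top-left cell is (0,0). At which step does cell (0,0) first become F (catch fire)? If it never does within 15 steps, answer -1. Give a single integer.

Step 1: cell (0,0)='F' (+3 fires, +1 burnt)
  -> target ignites at step 1
Step 2: cell (0,0)='.' (+4 fires, +3 burnt)
Step 3: cell (0,0)='.' (+5 fires, +4 burnt)
Step 4: cell (0,0)='.' (+4 fires, +5 burnt)
Step 5: cell (0,0)='.' (+3 fires, +4 burnt)
Step 6: cell (0,0)='.' (+2 fires, +3 burnt)
Step 7: cell (0,0)='.' (+1 fires, +2 burnt)
Step 8: cell (0,0)='.' (+0 fires, +1 burnt)
  fire out at step 8

1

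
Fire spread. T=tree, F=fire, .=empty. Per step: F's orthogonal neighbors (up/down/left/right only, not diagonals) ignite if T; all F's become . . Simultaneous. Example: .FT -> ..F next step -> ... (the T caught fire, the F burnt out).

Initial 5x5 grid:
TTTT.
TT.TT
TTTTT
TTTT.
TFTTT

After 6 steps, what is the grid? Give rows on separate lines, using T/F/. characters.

Step 1: 3 trees catch fire, 1 burn out
  TTTT.
  TT.TT
  TTTTT
  TFTT.
  F.FTT
Step 2: 4 trees catch fire, 3 burn out
  TTTT.
  TT.TT
  TFTTT
  F.FT.
  ...FT
Step 3: 5 trees catch fire, 4 burn out
  TTTT.
  TF.TT
  F.FTT
  ...F.
  ....F
Step 4: 3 trees catch fire, 5 burn out
  TFTT.
  F..TT
  ...FT
  .....
  .....
Step 5: 4 trees catch fire, 3 burn out
  F.FT.
  ...FT
  ....F
  .....
  .....
Step 6: 2 trees catch fire, 4 burn out
  ...F.
  ....F
  .....
  .....
  .....

...F.
....F
.....
.....
.....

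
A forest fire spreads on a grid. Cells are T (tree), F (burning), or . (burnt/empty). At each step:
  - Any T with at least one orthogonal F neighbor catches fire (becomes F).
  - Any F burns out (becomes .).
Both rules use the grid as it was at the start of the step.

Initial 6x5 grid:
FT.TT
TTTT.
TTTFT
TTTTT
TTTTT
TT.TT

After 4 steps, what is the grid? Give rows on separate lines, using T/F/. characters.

Step 1: 6 trees catch fire, 2 burn out
  .F.TT
  FTTF.
  TTF.F
  TTTFT
  TTTTT
  TT.TT
Step 2: 8 trees catch fire, 6 burn out
  ...FT
  .FF..
  FF...
  TTF.F
  TTTFT
  TT.TT
Step 3: 6 trees catch fire, 8 burn out
  ....F
  .....
  .....
  FF...
  TTF.F
  TT.FT
Step 4: 3 trees catch fire, 6 burn out
  .....
  .....
  .....
  .....
  FF...
  TT..F

.....
.....
.....
.....
FF...
TT..F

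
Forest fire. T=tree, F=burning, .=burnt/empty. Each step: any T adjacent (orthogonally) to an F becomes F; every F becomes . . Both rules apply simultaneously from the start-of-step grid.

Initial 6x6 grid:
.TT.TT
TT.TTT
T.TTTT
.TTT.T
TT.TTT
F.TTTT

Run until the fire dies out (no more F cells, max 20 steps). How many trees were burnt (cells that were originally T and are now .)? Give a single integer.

Answer: 22

Derivation:
Step 1: +1 fires, +1 burnt (F count now 1)
Step 2: +1 fires, +1 burnt (F count now 1)
Step 3: +1 fires, +1 burnt (F count now 1)
Step 4: +1 fires, +1 burnt (F count now 1)
Step 5: +2 fires, +1 burnt (F count now 2)
Step 6: +2 fires, +2 burnt (F count now 2)
Step 7: +4 fires, +2 burnt (F count now 4)
Step 8: +5 fires, +4 burnt (F count now 5)
Step 9: +4 fires, +5 burnt (F count now 4)
Step 10: +1 fires, +4 burnt (F count now 1)
Step 11: +0 fires, +1 burnt (F count now 0)
Fire out after step 11
Initially T: 27, now '.': 31
Total burnt (originally-T cells now '.'): 22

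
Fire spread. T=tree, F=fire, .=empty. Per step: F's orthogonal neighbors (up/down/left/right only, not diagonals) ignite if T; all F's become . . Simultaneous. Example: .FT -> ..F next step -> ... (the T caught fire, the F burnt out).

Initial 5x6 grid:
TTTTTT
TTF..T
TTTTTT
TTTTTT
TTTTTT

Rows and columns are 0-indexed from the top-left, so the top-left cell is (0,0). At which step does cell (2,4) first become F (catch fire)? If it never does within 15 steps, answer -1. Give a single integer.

Step 1: cell (2,4)='T' (+3 fires, +1 burnt)
Step 2: cell (2,4)='T' (+6 fires, +3 burnt)
Step 3: cell (2,4)='F' (+7 fires, +6 burnt)
  -> target ignites at step 3
Step 4: cell (2,4)='.' (+6 fires, +7 burnt)
Step 5: cell (2,4)='.' (+4 fires, +6 burnt)
Step 6: cell (2,4)='.' (+1 fires, +4 burnt)
Step 7: cell (2,4)='.' (+0 fires, +1 burnt)
  fire out at step 7

3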